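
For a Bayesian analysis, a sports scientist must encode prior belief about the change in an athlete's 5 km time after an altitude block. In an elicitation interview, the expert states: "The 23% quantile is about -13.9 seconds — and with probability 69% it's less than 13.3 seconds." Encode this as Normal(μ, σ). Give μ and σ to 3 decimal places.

The p-quantile of Normal(μ,σ) is μ + z_p·σ, with z_{0.23} = -0.7388 and z_{0.69} = 0.4959.
Eliminate σ: μ = (z₂·x₁ − z₁·x₂)/(z₂ − z₁) = (0.4959·-13.9 − (-0.7388)·13.3)/1.235 = 2.377.
Then σ = (x₂ − x₁)/(z₂ − z₁) = (13.3 − -13.9)/1.235 = 22.030.

μ = 2.377, σ = 22.030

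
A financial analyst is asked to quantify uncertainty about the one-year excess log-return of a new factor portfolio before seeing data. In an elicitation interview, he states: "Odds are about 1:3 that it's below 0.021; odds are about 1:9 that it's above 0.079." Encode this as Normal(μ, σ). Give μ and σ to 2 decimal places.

μ = 0.04, σ = 0.03

For Normal(μ,σ), the p-quantile is μ + z_p·σ. Here z_{0.25} = -0.6745, z_{0.9} = 1.282.
So 0.021 = μ − 0.6745σ and 0.079 = μ + 1.282σ.
Subtracting: σ = (0.079 − 0.021)/(1.282 − (-0.6745)) = 0.03.
Then μ = 0.021 − (-0.6745)·0.03 = 0.04.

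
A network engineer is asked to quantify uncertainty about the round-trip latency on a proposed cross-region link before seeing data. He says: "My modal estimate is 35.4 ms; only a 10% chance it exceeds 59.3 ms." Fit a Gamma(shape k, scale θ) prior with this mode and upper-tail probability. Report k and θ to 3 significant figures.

k ≈ 8.1, θ ≈ 4.99

Gamma(k,θ) with k>1 has mode (k−1)θ, so θ = 35.4/(k−1).
Need P(X < 59.3) = 0.9 with θ tied to k this way. Start at k = 2, θ = 35.4: P(X<59.3) ≈ 0.499.
Too low — raise k to concentrate. Iterating converges to k ≈ 8.1.
Then θ = 35.4/(8.1−1) ≈ 4.99.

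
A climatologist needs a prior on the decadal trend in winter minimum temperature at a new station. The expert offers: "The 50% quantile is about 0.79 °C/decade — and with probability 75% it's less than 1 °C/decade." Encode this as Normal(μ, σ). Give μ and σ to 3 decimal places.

The p-quantile of Normal(μ,σ) is μ + z_p·σ, with z_{0.5} = 0 and z_{0.75} = 0.6745.
Eliminate σ: μ = (z₂·x₁ − z₁·x₂)/(z₂ − z₁) = (0.6745·0.79 − (0)·1)/0.6745 = 0.790.
Then σ = (x₂ − x₁)/(z₂ − z₁) = (1 − 0.79)/0.6745 = 0.311.

μ = 0.790, σ = 0.311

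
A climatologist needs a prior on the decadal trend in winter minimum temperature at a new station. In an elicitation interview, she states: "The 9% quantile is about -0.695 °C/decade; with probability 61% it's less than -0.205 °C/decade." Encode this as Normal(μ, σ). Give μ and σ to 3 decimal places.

The p-quantile of Normal(μ,σ) is μ + z_p·σ, with z_{0.09} = -1.341 and z_{0.61} = 0.2793.
Eliminate σ: μ = (z₂·x₁ − z₁·x₂)/(z₂ − z₁) = (0.2793·-0.695 − (-1.341)·-0.205)/1.62 = -0.289.
Then σ = (x₂ − x₁)/(z₂ − z₁) = (-0.205 − -0.695)/1.62 = 0.302.

μ = -0.289, σ = 0.302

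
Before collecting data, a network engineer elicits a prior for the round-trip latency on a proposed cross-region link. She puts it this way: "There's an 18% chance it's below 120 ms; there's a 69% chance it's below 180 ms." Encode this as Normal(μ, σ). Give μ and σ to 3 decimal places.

μ = 158.918, σ = 42.517

For Normal(μ,σ), the p-quantile is μ + z_p·σ. Here z_{0.18} = -0.9154, z_{0.69} = 0.4959.
So 120 = μ − 0.9154σ and 180 = μ + 0.4959σ.
Subtracting: σ = (180 − 120)/(0.4959 − (-0.9154)) = 42.517.
Then μ = 120 − (-0.9154)·42.517 = 158.918.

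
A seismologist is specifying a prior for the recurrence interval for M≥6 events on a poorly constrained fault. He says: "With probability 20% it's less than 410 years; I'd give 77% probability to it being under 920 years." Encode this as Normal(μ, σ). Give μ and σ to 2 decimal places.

For Normal(μ,σ), the p-quantile is μ + z_p·σ. Here z_{0.2} = -0.8416, z_{0.77} = 0.7388.
So 410 = μ − 0.8416σ and 920 = μ + 0.7388σ.
Subtracting: σ = (920 − 410)/(0.7388 − (-0.8416)) = 322.69.
Then μ = 410 − (-0.8416)·322.69 = 681.58.

μ = 681.58, σ = 322.69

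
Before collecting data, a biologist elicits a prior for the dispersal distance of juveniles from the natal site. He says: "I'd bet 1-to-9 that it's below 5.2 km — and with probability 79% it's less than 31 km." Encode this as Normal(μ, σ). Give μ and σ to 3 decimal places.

μ = 21.035, σ = 12.356

For Normal(μ,σ), the p-quantile is μ + z_p·σ. Here z_{0.1} = -1.282, z_{0.79} = 0.8064.
So 5.2 = μ − 1.282σ and 31 = μ + 0.8064σ.
Subtracting: σ = (31 − 5.2)/(0.8064 − (-1.282)) = 12.356.
Then μ = 5.2 − (-1.282)·12.356 = 21.035.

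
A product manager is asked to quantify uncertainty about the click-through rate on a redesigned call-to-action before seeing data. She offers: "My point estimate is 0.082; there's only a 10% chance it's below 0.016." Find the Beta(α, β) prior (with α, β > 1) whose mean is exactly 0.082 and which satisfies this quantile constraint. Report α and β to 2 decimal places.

With mean 0.082 fixed, write α = 0.082s, β = 0.918s where s = α+β.
Need P(θ < 0.016) = 0.1 under Beta(0.082s, 0.918s). Normal approximation: (q−m)/√(m(1−m)/s) ≈ z_{0.1} = -1.28, so s ≈ 0.082·0.918·(-1.28)²/(0.016−0.082)² = 28.4.
At s = 28.4: P(θ<0.016) ≈ 0.038. Adjusting to match 0.1 gives s ≈ 17.41.
So α = 0.082·17.41 ≈ 1.43, β = 0.918·17.41 ≈ 15.98.

α ≈ 1.43, β ≈ 15.98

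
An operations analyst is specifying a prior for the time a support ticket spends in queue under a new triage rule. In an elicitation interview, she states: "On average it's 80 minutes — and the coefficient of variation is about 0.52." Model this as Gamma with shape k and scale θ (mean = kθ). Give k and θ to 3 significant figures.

For Gamma(k, scale θ): mean = kθ, variance = kθ², so CV = 1/√k.
CV = 0.52, hence k = 1/CV² = 3.7.
Then θ = mean/k = 80/3.7 = 21.6.

k ≈ 3.7, θ ≈ 21.6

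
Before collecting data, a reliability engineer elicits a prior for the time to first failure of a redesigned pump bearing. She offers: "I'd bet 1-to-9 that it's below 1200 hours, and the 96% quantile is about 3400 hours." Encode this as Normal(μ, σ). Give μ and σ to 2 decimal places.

The p-quantile of Normal(μ,σ) is μ + z_p·σ, with z_{0.1} = -1.282 and z_{0.96} = 1.751.
Eliminate σ: μ = (z₂·x₁ − z₁·x₂)/(z₂ − z₁) = (1.751·1200 − (-1.282)·3400)/3.032 = 2129.81.
Then σ = (x₂ − x₁)/(z₂ − z₁) = (3400 − 1200)/3.032 = 725.54.

μ = 2129.81, σ = 725.54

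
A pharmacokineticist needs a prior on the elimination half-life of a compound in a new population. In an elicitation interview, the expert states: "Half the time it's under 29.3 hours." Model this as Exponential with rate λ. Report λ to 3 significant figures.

λ ≈ 0.0237

Exponential median = ln 2 / λ, so λ = ln 2 / 29.3 = 0.0237.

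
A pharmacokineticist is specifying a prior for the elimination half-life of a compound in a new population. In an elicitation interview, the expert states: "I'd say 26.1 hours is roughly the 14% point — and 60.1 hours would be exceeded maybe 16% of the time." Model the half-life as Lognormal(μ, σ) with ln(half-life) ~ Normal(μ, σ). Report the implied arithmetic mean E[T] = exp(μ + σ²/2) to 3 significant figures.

If T ~ Lognormal(μ,σ) then ln T ~ Normal(μ,σ), so the p-quantile of ln T is μ + z_p·σ.
ln(26.1) = 3.262 and ln(60.1) = 4.096; z_{0.14} = -1.08, z_{0.84} = 0.9945.
σ = (4.096 − 3.262)/(0.9945 − (-1.08)) = 0.402.
μ = 3.262 − (-1.08)·0.402 = 3.696.
E[T] = exp(μ + σ²/2) = exp(3.696 + 0.0808) = 43.7 hours.

E[T] ≈ 43.7 hours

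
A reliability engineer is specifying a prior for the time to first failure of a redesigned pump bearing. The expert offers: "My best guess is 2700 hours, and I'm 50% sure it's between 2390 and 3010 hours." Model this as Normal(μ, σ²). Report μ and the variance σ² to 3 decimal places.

A symmetric 50% interval runs μ ± z·σ with z = 0.6745.
Half-width = 310, so σ = 310/0.6745 = 459.6067 and σ² = 211238.307.
μ is the stated best guess, 2700.000.

μ = 2700.000, σ² = 211238.307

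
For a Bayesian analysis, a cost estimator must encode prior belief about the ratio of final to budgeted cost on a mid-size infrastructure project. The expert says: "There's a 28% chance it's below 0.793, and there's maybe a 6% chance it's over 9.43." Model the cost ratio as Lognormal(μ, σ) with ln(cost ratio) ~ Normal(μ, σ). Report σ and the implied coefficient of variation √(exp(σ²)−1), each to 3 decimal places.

σ ≈ 1.158, CV ≈ 1.681

If T ~ Lognormal(μ,σ) then ln T ~ Normal(μ,σ), so the p-quantile of ln T is μ + z_p·σ.
ln(0.793) = -0.2319 and ln(9.43) = 2.244; z_{0.28} = -0.5828, z_{0.94} = 1.555.
σ = (2.244 − -0.2319)/(1.555 − (-0.5828)) = 1.158.
μ = -0.2319 − (-0.5828)·1.158 = 0.443.
CV = √(exp(σ²)−1) = √(exp(1.3415)−1) = 1.681.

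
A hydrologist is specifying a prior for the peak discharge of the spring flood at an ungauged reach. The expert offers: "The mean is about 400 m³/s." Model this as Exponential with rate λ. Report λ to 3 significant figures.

λ ≈ 0.0025

Exponential mean = 1/λ, so λ = 1/400.0 = 0.0025.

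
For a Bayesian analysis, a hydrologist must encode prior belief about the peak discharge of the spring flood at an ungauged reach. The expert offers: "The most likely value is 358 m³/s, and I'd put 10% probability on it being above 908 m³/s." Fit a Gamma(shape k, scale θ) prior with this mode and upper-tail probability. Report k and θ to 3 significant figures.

k ≈ 3.22, θ ≈ 162

Gamma(k,θ) with k>1 has mode (k−1)θ, so θ = 358/(k−1).
Need P(X < 908) = 0.9 with θ tied to k this way. Start at k = 2, θ = 358: P(X<908) ≈ 0.720.
Too low — raise k to concentrate. Iterating converges to k ≈ 3.22.
Then θ = 358/(3.22−1) ≈ 162.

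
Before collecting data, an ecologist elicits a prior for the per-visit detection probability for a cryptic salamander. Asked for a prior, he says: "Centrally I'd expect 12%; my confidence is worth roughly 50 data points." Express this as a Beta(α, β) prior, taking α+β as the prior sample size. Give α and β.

Under the effective-sample-size interpretation, Beta(α, β) has prior mean α/(α+β) and prior sample size α+β.
So α+β = 50 and α/(α+β) = 0.12, giving α = 0.12·50 = 6 and β = 50 − 6 = 44.

α = 6, β = 44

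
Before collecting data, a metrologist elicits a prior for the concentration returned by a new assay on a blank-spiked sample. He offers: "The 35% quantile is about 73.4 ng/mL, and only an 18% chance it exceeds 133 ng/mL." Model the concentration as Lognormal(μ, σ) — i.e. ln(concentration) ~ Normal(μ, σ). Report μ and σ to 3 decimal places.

μ ≈ 4.472, σ ≈ 0.457

If T ~ Lognormal(μ,σ) then ln T ~ Normal(μ,σ), so the p-quantile of ln T is μ + z_p·σ.
ln(73.4) = 4.296 and ln(133) = 4.89; z_{0.35} = -0.3853, z_{0.82} = 0.9154.
σ = (4.89 − 4.296)/(0.9154 − (-0.3853)) = 0.457.
μ = 4.296 − (-0.3853)·0.457 = 4.472.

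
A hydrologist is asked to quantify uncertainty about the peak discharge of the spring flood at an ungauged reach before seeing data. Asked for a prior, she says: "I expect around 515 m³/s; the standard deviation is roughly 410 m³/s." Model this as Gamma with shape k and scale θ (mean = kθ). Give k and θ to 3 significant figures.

k ≈ 1.58, θ ≈ 326

For Gamma(k, scale θ): mean = kθ, variance = kθ², so CV = 1/√k.
CV = SD/mean = 410/515 = 0.7961, hence k = 1/CV² = 1.58.
Then θ = mean/k = 515/1.58 = 326.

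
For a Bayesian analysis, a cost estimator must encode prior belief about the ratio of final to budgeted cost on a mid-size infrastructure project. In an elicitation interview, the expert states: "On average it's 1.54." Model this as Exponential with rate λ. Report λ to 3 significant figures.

λ ≈ 0.649

Exponential mean = 1/λ, so λ = 1/1.54 = 0.649.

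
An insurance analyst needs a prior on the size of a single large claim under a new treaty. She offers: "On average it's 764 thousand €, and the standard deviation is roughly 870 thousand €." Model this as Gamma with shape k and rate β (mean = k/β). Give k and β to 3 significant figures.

k ≈ 0.771, β ≈ 0.00101

For Gamma(k, rate β): mean = k/β, variance = k/β², so CV = 1/√k.
CV = SD/mean = 870/764 = 1.139, hence k = 1/CV² = 0.771.
Then β = k/mean = 0.771/764 = 0.00101.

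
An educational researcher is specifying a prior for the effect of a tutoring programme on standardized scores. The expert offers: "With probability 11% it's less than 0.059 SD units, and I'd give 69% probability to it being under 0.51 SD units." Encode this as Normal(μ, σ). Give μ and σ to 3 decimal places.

μ = 0.380, σ = 0.262

The p-quantile of Normal(μ,σ) is μ + z_p·σ, with z_{0.11} = -1.227 and z_{0.69} = 0.4959.
Eliminate σ: μ = (z₂·x₁ − z₁·x₂)/(z₂ − z₁) = (0.4959·0.059 − (-1.227)·0.51)/1.722 = 0.380.
Then σ = (x₂ − x₁)/(z₂ − z₁) = (0.51 − 0.059)/1.722 = 0.262.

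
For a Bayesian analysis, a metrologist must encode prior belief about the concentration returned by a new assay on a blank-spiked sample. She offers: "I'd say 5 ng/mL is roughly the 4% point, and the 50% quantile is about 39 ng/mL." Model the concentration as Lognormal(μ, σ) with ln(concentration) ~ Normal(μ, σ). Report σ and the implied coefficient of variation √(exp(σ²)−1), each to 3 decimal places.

If T ~ Lognormal(μ,σ) then ln T ~ Normal(μ,σ), so the p-quantile of ln T is μ + z_p·σ.
ln(5) = 1.609 and ln(39) = 3.664; z_{0.04} = -1.751, z_{0.5} = 0.
σ = (3.664 − 1.609)/(0 − (-1.751)) = 1.173.
μ = 1.609 − (-1.751)·1.173 = 3.664.
CV = √(exp(σ²)−1) = √(exp(1.3767)−1) = 1.721.

σ ≈ 1.173, CV ≈ 1.721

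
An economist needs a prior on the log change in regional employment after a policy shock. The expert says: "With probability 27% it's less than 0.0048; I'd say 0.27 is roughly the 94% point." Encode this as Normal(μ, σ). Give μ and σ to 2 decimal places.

For Normal(μ,σ), the p-quantile is μ + z_p·σ. Here z_{0.27} = -0.6128, z_{0.94} = 1.555.
So 0.0048 = μ − 0.6128σ and 0.27 = μ + 1.555σ.
Subtracting: σ = (0.27 − 0.0048)/(1.555 − (-0.6128)) = 0.12.
Then μ = 0.0048 − (-0.6128)·0.12 = 0.08.

μ = 0.08, σ = 0.12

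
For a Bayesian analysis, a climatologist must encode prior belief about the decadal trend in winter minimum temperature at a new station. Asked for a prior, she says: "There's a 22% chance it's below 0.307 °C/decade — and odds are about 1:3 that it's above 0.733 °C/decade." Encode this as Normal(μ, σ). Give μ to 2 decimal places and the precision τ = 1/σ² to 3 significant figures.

The p-quantile of Normal(μ,σ) is μ + z_p·σ, with z_{0.22} = -0.7722 and z_{0.75} = 0.6745.
Eliminate σ: μ = (z₂·x₁ − z₁·x₂)/(z₂ − z₁) = (0.6745·0.307 − (-0.7722)·0.733)/1.447 = 0.53.
Then σ = (x₂ − x₁)/(z₂ − z₁) = (0.733 − 0.307)/1.447 = 0.29.
Precision τ = 1/σ² = 1/0.2945² = 11.5.

μ = 0.53, τ = 11.5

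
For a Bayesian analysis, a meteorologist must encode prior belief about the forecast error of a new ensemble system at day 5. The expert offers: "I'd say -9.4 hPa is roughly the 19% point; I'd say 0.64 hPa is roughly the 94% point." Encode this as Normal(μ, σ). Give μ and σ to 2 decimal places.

The p-quantile of Normal(μ,σ) is μ + z_p·σ, with z_{0.19} = -0.8779 and z_{0.94} = 1.555.
Eliminate σ: μ = (z₂·x₁ − z₁·x₂)/(z₂ − z₁) = (1.555·-9.4 − (-0.8779)·0.64)/2.433 = -5.78.
Then σ = (x₂ − x₁)/(z₂ − z₁) = (0.64 − -9.4)/2.433 = 4.13.

μ = -5.78, σ = 4.13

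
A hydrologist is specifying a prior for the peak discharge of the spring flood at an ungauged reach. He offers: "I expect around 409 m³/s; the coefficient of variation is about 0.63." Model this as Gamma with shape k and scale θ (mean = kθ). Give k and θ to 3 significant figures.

k ≈ 2.52, θ ≈ 162

For Gamma(k, scale θ): mean = kθ, variance = kθ², so CV = 1/√k.
CV = 0.63, hence k = 1/CV² = 2.52.
Then θ = mean/k = 409/2.52 = 162.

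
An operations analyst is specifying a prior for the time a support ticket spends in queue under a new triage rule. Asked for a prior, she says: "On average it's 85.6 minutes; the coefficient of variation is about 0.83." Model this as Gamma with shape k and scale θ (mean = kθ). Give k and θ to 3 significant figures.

For Gamma(k, scale θ): mean = kθ, variance = kθ², so CV = 1/√k.
CV = 0.83, hence k = 1/CV² = 1.45.
Then θ = mean/k = 85.6/1.45 = 59.

k ≈ 1.45, θ ≈ 59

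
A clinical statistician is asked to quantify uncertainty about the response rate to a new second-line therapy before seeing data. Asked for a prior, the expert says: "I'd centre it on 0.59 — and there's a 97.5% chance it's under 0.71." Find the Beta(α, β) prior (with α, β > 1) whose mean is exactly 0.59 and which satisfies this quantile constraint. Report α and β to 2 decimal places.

With mean 0.59 fixed, write α = 0.59s, β = 0.41s where s = α+β.
Need P(θ < 0.71) = 0.975 under Beta(0.59s, 0.41s). Normal approximation: (q−m)/√(m(1−m)/s) ≈ z_{0.975} = 1.96, so s ≈ 0.59·0.41·(1.96)²/(0.71−0.59)² = 64.5.
At s = 64.5: P(θ<0.71) ≈ 0.979. Adjusting to match 0.975 gives s ≈ 60.11.
So α = 0.59·60.11 ≈ 35.47, β = 0.41·60.11 ≈ 24.65.

α ≈ 35.47, β ≈ 24.65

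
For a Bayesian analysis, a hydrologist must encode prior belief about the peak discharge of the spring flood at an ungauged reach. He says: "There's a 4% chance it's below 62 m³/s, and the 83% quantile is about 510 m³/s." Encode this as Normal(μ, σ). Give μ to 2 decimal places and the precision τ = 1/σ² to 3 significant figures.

μ = 351.96, τ = 3.65e-05

The p-quantile of Normal(μ,σ) is μ + z_p·σ, with z_{0.04} = -1.751 and z_{0.83} = 0.9542.
Eliminate σ: μ = (z₂·x₁ − z₁·x₂)/(z₂ − z₁) = (0.9542·62 − (-1.751)·510)/2.705 = 351.96.
Then σ = (x₂ − x₁)/(z₂ − z₁) = (510 − 62)/2.705 = 165.63.
Precision τ = 1/σ² = 1/165.6² = 3.65e-05.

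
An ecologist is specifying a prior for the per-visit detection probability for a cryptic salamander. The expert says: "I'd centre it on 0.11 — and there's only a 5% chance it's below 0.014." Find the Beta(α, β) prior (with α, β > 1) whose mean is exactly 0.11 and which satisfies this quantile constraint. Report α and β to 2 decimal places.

α ≈ 1.49, β ≈ 12.08

With mean 0.11 fixed, write α = 0.11s, β = 0.89s where s = α+β.
Need P(θ < 0.014) = 0.05 under Beta(0.11s, 0.89s). Normal approximation: (q−m)/√(m(1−m)/s) ≈ z_{0.05} = -1.64, so s ≈ 0.11·0.89·(-1.64)²/(0.014−0.11)² = 28.7.
At s = 28.7: P(θ<0.014) ≈ 0.005. Adjusting to match 0.05 gives s ≈ 13.57.
So α = 0.11·13.57 ≈ 1.49, β = 0.89·13.57 ≈ 12.08.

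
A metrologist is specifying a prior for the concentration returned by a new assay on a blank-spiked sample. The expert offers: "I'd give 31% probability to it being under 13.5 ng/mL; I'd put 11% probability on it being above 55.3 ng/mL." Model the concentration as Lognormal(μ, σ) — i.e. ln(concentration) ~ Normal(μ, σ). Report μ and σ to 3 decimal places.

μ ≈ 3.009, σ ≈ 0.819

If T ~ Lognormal(μ,σ) then ln T ~ Normal(μ,σ), so the p-quantile of ln T is μ + z_p·σ.
ln(13.5) = 2.603 and ln(55.3) = 4.013; z_{0.31} = -0.4959, z_{0.89} = 1.227.
σ = (4.013 − 2.603)/(1.227 − (-0.4959)) = 0.819.
μ = 2.603 − (-0.4959)·0.819 = 3.009.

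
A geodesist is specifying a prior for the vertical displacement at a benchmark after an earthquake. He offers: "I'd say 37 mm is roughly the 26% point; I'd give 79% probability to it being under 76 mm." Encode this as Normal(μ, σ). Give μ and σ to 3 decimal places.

The p-quantile of Normal(μ,σ) is μ + z_p·σ, with z_{0.26} = -0.6433 and z_{0.79} = 0.8064.
Eliminate σ: μ = (z₂·x₁ − z₁·x₂)/(z₂ − z₁) = (0.8064·37 − (-0.6433)·76)/1.45 = 54.307.
Then σ = (x₂ − x₁)/(z₂ − z₁) = (76 − 37)/1.45 = 26.901.

μ = 54.307, σ = 26.901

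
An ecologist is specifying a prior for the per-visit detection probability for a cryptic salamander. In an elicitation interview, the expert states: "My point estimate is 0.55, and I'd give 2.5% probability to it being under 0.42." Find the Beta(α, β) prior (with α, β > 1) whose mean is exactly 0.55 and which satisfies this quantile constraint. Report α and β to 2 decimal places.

With mean 0.55 fixed, write α = 0.55s, β = 0.45s where s = α+β.
Need P(θ < 0.42) = 0.025 under Beta(0.55s, 0.45s). Normal approximation: (q−m)/√(m(1−m)/s) ≈ z_{0.025} = -1.96, so s ≈ 0.55·0.45·(-1.96)²/(0.42−0.55)² = 56.3.
At s = 56.3: P(θ<0.42) ≈ 0.025. Adjusting to match 0.025 gives s ≈ 56.29.
So α = 0.55·56.29 ≈ 30.96, β = 0.45·56.29 ≈ 25.33.

α ≈ 30.96, β ≈ 25.33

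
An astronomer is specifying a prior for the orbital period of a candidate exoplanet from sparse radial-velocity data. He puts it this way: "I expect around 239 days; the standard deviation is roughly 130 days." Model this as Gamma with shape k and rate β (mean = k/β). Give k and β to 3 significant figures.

For Gamma(k, rate β): mean = k/β, variance = k/β², so CV = 1/√k.
CV = SD/mean = 130/239 = 0.5439, hence k = 1/CV² = 3.38.
Then β = k/mean = 3.38/239 = 0.0141.

k ≈ 3.38, β ≈ 0.0141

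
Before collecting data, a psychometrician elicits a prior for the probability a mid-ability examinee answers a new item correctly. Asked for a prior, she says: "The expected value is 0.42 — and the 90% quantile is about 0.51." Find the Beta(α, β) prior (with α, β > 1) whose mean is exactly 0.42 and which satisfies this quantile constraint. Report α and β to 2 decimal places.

With mean 0.42 fixed, write α = 0.42s, β = 0.58s where s = α+β.
Need P(θ < 0.51) = 0.9 under Beta(0.42s, 0.58s). Normal approximation: (q−m)/√(m(1−m)/s) ≈ z_{0.9} = 1.28, so s ≈ 0.42·0.58·(1.28)²/(0.51−0.42)² = 49.4.
At s = 49.4: P(θ<0.51) ≈ 0.899. Adjusting to match 0.9 gives s ≈ 49.82.
So α = 0.42·49.82 ≈ 20.92, β = 0.58·49.82 ≈ 28.89.

α ≈ 20.92, β ≈ 28.89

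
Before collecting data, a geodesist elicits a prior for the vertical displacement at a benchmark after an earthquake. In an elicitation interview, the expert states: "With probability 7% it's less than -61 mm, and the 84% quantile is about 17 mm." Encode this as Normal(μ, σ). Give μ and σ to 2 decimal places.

The p-quantile of Normal(μ,σ) is μ + z_p·σ, with z_{0.07} = -1.476 and z_{0.84} = 0.9945.
Eliminate σ: μ = (z₂·x₁ − z₁·x₂)/(z₂ − z₁) = (0.9945·-61 − (-1.476)·17)/2.47 = -14.40.
Then σ = (x₂ − x₁)/(z₂ − z₁) = (17 − -61)/2.47 = 31.58.

μ = -14.40, σ = 31.58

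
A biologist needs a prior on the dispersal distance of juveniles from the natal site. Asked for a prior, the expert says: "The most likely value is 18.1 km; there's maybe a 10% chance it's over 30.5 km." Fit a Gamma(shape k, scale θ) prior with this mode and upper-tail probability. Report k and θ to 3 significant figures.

k ≈ 7.95, θ ≈ 2.61

Gamma(k,θ) with k>1 has mode (k−1)θ, so θ = 18.1/(k−1).
Need P(X < 30.5) = 0.9 with θ tied to k this way. Start at k = 2, θ = 18.1: P(X<30.5) ≈ 0.502.
Too low — raise k to concentrate. Iterating converges to k ≈ 7.95.
Then θ = 18.1/(7.95−1) ≈ 2.61.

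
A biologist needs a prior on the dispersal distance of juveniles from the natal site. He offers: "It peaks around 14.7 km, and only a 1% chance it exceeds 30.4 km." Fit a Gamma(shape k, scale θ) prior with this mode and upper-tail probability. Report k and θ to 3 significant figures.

Gamma(k,θ) with k>1 has mode (k−1)θ, so θ = 14.7/(k−1).
Need P(X < 30.4) = 0.99 with θ tied to k this way. Start at k = 2, θ = 14.7: P(X<30.4) ≈ 0.612.
Too low — raise k to concentrate. Iterating converges to k ≈ 10.2.
Then θ = 14.7/(10.2−1) ≈ 1.59.

k ≈ 10.2, θ ≈ 1.59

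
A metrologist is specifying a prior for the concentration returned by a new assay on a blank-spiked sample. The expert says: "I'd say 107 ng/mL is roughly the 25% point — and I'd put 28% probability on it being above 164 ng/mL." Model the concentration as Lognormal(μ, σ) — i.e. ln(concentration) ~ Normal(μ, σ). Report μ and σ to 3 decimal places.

If T ~ Lognormal(μ,σ) then ln T ~ Normal(μ,σ), so the p-quantile of ln T is μ + z_p·σ.
ln(107) = 4.673 and ln(164) = 5.1; z_{0.25} = -0.6745, z_{0.72} = 0.5828.
σ = (5.1 − 4.673)/(0.5828 − (-0.6745)) = 0.340.
μ = 4.673 − (-0.6745)·0.340 = 4.902.

μ ≈ 4.902, σ ≈ 0.340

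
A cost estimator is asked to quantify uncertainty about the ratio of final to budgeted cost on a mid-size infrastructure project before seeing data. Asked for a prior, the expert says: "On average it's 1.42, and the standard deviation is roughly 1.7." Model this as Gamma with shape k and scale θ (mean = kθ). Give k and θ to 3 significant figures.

k ≈ 0.698, θ ≈ 2.04

For Gamma(k, scale θ): mean = kθ, variance = kθ², so CV = 1/√k.
CV = SD/mean = 1.7/1.42 = 1.197, hence k = 1/CV² = 0.698.
Then θ = mean/k = 1.42/0.698 = 2.04.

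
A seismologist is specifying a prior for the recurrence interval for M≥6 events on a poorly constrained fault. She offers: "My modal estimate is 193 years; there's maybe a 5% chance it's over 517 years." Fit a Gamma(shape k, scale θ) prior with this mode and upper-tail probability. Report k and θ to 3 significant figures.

k ≈ 3.77, θ ≈ 69.6

Gamma(k,θ) with k>1 has mode (k−1)θ, so θ = 193/(k−1).
Need P(X < 517) = 0.95 with θ tied to k this way. Start at k = 2, θ = 193: P(X<517) ≈ 0.747.
Too low — raise k to concentrate. Iterating converges to k ≈ 3.77.
Then θ = 193/(3.77−1) ≈ 69.6.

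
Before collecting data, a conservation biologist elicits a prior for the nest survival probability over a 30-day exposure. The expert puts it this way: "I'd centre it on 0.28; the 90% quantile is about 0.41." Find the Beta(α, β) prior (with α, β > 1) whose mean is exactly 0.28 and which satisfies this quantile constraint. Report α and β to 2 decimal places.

α ≈ 5.75, β ≈ 14.77

With mean 0.28 fixed, write α = 0.28s, β = 0.72s where s = α+β.
Need P(θ < 0.41) = 0.9 under Beta(0.28s, 0.72s). Normal approximation: (q−m)/√(m(1−m)/s) ≈ z_{0.9} = 1.28, so s ≈ 0.28·0.72·(1.28)²/(0.41−0.28)² = 19.6.
At s = 19.6: P(θ<0.41) ≈ 0.895. Adjusting to match 0.9 gives s ≈ 20.52.
So α = 0.28·20.52 ≈ 5.75, β = 0.72·20.52 ≈ 14.77.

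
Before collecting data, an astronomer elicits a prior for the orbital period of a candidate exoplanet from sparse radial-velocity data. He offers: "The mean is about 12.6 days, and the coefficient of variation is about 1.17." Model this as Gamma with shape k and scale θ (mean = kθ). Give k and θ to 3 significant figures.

For Gamma(k, scale θ): mean = kθ, variance = kθ², so CV = 1/√k.
CV = 1.17, hence k = 1/CV² = 0.731.
Then θ = mean/k = 12.6/0.731 = 17.2.

k ≈ 0.731, θ ≈ 17.2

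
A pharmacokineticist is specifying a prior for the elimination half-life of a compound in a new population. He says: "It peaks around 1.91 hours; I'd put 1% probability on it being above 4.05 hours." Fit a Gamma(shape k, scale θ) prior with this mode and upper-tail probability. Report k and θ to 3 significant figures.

Gamma(k,θ) with k>1 has mode (k−1)θ, so θ = 1.91/(k−1).
Need P(X < 4.05) = 0.99 with θ tied to k this way. Start at k = 2, θ = 1.91: P(X<4.05) ≈ 0.626.
Too low — raise k to concentrate. Iterating converges to k ≈ 9.6.
Then θ = 1.91/(9.6−1) ≈ 0.222.

k ≈ 9.6, θ ≈ 0.222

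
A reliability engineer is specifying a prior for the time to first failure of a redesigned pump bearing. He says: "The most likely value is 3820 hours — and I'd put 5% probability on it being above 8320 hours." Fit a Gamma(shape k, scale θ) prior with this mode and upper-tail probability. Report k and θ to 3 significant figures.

k ≈ 5.54, θ ≈ 841

Gamma(k,θ) with k>1 has mode (k−1)θ, so θ = 3820/(k−1).
Need P(X < 8320) = 0.95 with θ tied to k this way. Start at k = 2, θ = 3820: P(X<8320) ≈ 0.640.
Too low — raise k to concentrate. Iterating converges to k ≈ 5.54.
Then θ = 3820/(5.54−1) ≈ 841.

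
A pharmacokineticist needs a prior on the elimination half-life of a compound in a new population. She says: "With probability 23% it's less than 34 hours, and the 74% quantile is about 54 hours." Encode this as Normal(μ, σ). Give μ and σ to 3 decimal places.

The p-quantile of Normal(μ,σ) is μ + z_p·σ, with z_{0.23} = -0.7388 and z_{0.74} = 0.6433.
Eliminate σ: μ = (z₂·x₁ − z₁·x₂)/(z₂ − z₁) = (0.6433·34 − (-0.7388)·54)/1.382 = 44.691.
Then σ = (x₂ − x₁)/(z₂ − z₁) = (54 − 34)/1.382 = 14.470.

μ = 44.691, σ = 14.470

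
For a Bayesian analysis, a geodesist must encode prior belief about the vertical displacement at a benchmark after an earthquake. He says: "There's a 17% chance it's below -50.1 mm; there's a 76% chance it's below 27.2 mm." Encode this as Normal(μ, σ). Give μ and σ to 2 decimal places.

μ = -5.68, σ = 46.55

The p-quantile of Normal(μ,σ) is μ + z_p·σ, with z_{0.17} = -0.9542 and z_{0.76} = 0.7063.
Eliminate σ: μ = (z₂·x₁ − z₁·x₂)/(z₂ − z₁) = (0.7063·-50.1 − (-0.9542)·27.2)/1.66 = -5.68.
Then σ = (x₂ − x₁)/(z₂ − z₁) = (27.2 − -50.1)/1.66 = 46.55.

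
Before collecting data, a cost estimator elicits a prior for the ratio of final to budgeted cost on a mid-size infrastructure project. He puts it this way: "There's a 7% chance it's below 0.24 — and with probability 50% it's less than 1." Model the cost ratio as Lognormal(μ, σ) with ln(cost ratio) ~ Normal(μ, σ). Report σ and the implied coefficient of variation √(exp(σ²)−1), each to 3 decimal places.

If T ~ Lognormal(μ,σ) then ln T ~ Normal(μ,σ), so the p-quantile of ln T is μ + z_p·σ.
ln(0.24) = -1.427 and ln(1) = 0; z_{0.07} = -1.476, z_{0.5} = 0.
σ = (0 − -1.427)/(0 − (-1.476)) = 0.967.
μ = -1.427 − (-1.476)·0.967 = 0.000.
CV = √(exp(σ²)−1) = √(exp(0.9351)−1) = 1.244.

σ ≈ 0.967, CV ≈ 1.244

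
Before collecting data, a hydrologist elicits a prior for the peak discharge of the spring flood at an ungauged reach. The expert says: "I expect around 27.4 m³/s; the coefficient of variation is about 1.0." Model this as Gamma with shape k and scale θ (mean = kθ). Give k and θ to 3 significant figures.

k ≈ 1, θ ≈ 27.4

For Gamma(k, scale θ): mean = kθ, variance = kθ², so CV = 1/√k.
CV = 1.0, hence k = 1/CV² = 1.
Then θ = mean/k = 27.4/1 = 27.4.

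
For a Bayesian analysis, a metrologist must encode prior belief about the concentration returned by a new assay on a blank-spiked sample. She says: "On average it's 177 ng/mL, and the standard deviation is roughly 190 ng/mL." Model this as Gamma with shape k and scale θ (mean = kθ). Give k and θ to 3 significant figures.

k ≈ 0.868, θ ≈ 204

For Gamma(k, scale θ): mean = kθ, variance = kθ², so CV = 1/√k.
CV = SD/mean = 190/177 = 1.073, hence k = 1/CV² = 0.868.
Then θ = mean/k = 177/0.868 = 204.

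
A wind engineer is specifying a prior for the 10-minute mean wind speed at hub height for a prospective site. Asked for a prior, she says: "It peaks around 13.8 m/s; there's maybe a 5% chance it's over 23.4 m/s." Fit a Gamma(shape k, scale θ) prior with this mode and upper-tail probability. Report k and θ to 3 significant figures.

Gamma(k,θ) with k>1 has mode (k−1)θ, so θ = 13.8/(k−1).
Need P(X < 23.4) = 0.95 with θ tied to k this way. Start at k = 2, θ = 13.8: P(X<23.4) ≈ 0.505.
Too low — raise k to concentrate. Iterating converges to k ≈ 11.
Then θ = 13.8/(11−1) ≈ 1.38.

k ≈ 11, θ ≈ 1.38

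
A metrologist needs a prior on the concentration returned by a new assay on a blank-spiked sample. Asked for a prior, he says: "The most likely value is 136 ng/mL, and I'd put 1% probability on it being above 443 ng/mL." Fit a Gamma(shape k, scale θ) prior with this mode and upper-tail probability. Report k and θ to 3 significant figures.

k ≈ 4.16, θ ≈ 43

Gamma(k,θ) with k>1 has mode (k−1)θ, so θ = 136/(k−1).
Need P(X < 443) = 0.99 with θ tied to k this way. Start at k = 2, θ = 136: P(X<443) ≈ 0.836.
Too low — raise k to concentrate. Iterating converges to k ≈ 4.16.
Then θ = 136/(4.16−1) ≈ 43.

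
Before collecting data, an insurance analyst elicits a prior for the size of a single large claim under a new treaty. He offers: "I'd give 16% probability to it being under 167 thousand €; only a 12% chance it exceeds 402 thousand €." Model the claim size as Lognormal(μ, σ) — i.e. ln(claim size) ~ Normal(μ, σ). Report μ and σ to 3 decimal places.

If T ~ Lognormal(μ,σ) then ln T ~ Normal(μ,σ), so the p-quantile of ln T is μ + z_p·σ.
ln(167) = 5.118 and ln(402) = 5.996; z_{0.16} = -0.9945, z_{0.88} = 1.175.
σ = (5.996 − 5.118)/(1.175 − (-0.9945)) = 0.405.
μ = 5.118 − (-0.9945)·0.405 = 5.521.

μ ≈ 5.521, σ ≈ 0.405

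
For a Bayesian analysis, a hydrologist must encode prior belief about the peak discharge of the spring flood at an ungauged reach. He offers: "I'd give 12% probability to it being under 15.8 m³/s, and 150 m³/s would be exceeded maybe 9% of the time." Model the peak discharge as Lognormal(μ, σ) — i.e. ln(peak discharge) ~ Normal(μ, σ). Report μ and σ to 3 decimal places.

If T ~ Lognormal(μ,σ) then ln T ~ Normal(μ,σ), so the p-quantile of ln T is μ + z_p·σ.
ln(15.8) = 2.76 and ln(150) = 5.011; z_{0.12} = -1.175, z_{0.91} = 1.341.
σ = (5.011 − 2.76)/(1.341 − (-1.175)) = 0.895.
μ = 2.76 − (-1.175)·0.895 = 3.811.

μ ≈ 3.811, σ ≈ 0.895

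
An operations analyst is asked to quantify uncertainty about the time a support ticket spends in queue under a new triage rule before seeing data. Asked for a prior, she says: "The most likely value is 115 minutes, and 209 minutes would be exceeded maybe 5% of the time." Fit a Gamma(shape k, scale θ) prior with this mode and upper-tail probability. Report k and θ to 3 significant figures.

Gamma(k,θ) with k>1 has mode (k−1)θ, so θ = 115/(k−1).
Need P(X < 209) = 0.95 with θ tied to k this way. Start at k = 2, θ = 115: P(X<209) ≈ 0.542.
Too low — raise k to concentrate. Iterating converges to k ≈ 8.81.
Then θ = 115/(8.81−1) ≈ 14.7.

k ≈ 8.81, θ ≈ 14.7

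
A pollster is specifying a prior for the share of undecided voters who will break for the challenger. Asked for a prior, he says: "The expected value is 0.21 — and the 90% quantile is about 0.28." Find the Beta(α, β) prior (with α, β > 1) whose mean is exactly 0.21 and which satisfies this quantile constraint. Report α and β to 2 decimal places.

With mean 0.21 fixed, write α = 0.21s, β = 0.79s where s = α+β.
Need P(θ < 0.28) = 0.9 under Beta(0.21s, 0.79s). Normal approximation: (q−m)/√(m(1−m)/s) ≈ z_{0.9} = 1.28, so s ≈ 0.21·0.79·(1.28)²/(0.28−0.21)² = 55.6.
At s = 55.6: P(θ<0.28) ≈ 0.895. Adjusting to match 0.9 gives s ≈ 58.30.
So α = 0.21·58.30 ≈ 12.24, β = 0.79·58.30 ≈ 46.05.

α ≈ 12.24, β ≈ 46.05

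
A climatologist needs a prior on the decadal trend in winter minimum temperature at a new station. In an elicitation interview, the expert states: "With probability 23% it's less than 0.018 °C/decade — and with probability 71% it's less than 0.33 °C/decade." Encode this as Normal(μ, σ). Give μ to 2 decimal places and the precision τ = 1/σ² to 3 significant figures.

For Normal(μ,σ), the p-quantile is μ + z_p·σ. Here z_{0.23} = -0.7388, z_{0.71} = 0.5534.
So 0.018 = μ − 0.7388σ and 0.33 = μ + 0.5534σ.
Subtracting: σ = (0.33 − 0.018)/(0.5534 − (-0.7388)) = 0.24.
Then μ = 0.018 − (-0.7388)·0.24 = 0.20.
Precision τ = 1/σ² = 1/0.2414² = 17.2.

μ = 0.20, τ = 17.2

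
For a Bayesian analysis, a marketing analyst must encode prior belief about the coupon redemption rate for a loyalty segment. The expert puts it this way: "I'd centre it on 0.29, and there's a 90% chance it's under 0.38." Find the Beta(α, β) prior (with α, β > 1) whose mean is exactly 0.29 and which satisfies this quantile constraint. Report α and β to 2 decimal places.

α ≈ 12.54, β ≈ 30.69

With mean 0.29 fixed, write α = 0.29s, β = 0.71s where s = α+β.
Need P(θ < 0.38) = 0.9 under Beta(0.29s, 0.71s). Normal approximation: (q−m)/√(m(1−m)/s) ≈ z_{0.9} = 1.28, so s ≈ 0.29·0.71·(1.28)²/(0.38−0.29)² = 41.7.
At s = 41.7: P(θ<0.38) ≈ 0.896. Adjusting to match 0.9 gives s ≈ 43.23.
So α = 0.29·43.23 ≈ 12.54, β = 0.71·43.23 ≈ 30.69.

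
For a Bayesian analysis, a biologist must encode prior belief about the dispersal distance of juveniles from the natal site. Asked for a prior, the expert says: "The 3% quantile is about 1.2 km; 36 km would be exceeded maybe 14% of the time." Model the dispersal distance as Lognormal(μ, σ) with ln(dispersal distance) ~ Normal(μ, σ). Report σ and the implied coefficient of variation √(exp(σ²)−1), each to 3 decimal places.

If T ~ Lognormal(μ,σ) then ln T ~ Normal(μ,σ), so the p-quantile of ln T is μ + z_p·σ.
ln(1.2) = 0.1823 and ln(36) = 3.584; z_{0.03} = -1.881, z_{0.86} = 1.08.
σ = (3.584 − 0.1823)/(1.08 − (-1.881)) = 1.149.
μ = 0.1823 − (-1.881)·1.149 = 2.343.
CV = √(exp(σ²)−1) = √(exp(1.3193)−1) = 1.656.

σ ≈ 1.149, CV ≈ 1.656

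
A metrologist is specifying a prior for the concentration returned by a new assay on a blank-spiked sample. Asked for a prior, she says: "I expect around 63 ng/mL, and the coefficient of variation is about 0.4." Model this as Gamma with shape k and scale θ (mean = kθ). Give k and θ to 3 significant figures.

k ≈ 6.25, θ ≈ 10.1

For Gamma(k, scale θ): mean = kθ, variance = kθ², so CV = 1/√k.
CV = 0.4, hence k = 1/CV² = 6.25.
Then θ = mean/k = 63/6.25 = 10.1.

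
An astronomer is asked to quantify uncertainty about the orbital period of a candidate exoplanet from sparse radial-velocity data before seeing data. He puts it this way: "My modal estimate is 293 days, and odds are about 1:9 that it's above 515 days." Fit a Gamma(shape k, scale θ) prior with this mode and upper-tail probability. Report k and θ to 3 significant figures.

k ≈ 6.97, θ ≈ 49.1

Gamma(k,θ) with k>1 has mode (k−1)θ, so θ = 293/(k−1).
Need P(X < 515) = 0.9 with θ tied to k this way. Start at k = 2, θ = 293: P(X<515) ≈ 0.524.
Too low — raise k to concentrate. Iterating converges to k ≈ 6.97.
Then θ = 293/(6.97−1) ≈ 49.1.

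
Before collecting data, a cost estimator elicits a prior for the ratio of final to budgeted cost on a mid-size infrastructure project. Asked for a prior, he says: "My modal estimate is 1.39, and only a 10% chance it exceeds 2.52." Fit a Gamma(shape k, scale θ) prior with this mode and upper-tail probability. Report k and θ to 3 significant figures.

Gamma(k,θ) with k>1 has mode (k−1)θ, so θ = 1.39/(k−1).
Need P(X < 2.52) = 0.9 with θ tied to k this way. Start at k = 2, θ = 1.39: P(X<2.52) ≈ 0.541.
Too low — raise k to concentrate. Iterating converges to k ≈ 6.38.
Then θ = 1.39/(6.38−1) ≈ 0.258.

k ≈ 6.38, θ ≈ 0.258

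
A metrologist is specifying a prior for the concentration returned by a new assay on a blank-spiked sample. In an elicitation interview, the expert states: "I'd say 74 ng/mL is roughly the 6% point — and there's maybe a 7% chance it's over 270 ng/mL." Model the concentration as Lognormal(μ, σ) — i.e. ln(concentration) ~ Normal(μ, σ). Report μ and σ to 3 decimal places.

If T ~ Lognormal(μ,σ) then ln T ~ Normal(μ,σ), so the p-quantile of ln T is μ + z_p·σ.
ln(74) = 4.304 and ln(270) = 5.598; z_{0.06} = -1.555, z_{0.93} = 1.476.
σ = (5.598 − 4.304)/(1.476 − (-1.555)) = 0.427.
μ = 4.304 − (-1.555)·0.427 = 4.968.

μ ≈ 4.968, σ ≈ 0.427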